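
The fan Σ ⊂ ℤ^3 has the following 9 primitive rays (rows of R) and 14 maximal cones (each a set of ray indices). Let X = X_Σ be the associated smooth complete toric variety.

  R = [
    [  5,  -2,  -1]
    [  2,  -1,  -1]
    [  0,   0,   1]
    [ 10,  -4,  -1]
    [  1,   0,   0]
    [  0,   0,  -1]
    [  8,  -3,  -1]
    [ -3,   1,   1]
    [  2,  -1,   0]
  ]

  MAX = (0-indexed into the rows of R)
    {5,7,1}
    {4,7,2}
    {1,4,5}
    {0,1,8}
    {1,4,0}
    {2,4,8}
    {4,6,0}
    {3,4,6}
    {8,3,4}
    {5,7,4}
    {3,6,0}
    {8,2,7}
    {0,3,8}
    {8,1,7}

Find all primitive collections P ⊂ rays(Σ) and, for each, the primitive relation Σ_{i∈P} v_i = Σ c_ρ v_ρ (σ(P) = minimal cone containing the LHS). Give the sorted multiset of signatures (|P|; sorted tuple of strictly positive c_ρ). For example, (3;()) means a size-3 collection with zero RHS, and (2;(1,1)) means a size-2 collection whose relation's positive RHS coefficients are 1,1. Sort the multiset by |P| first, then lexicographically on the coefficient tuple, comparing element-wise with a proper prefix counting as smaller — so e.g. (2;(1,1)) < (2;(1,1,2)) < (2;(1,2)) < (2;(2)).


Primitive collections (20):

  P = {2,5}:  v_{2} + v_{5} = 0  →  sig = (2;())
  P = {0,7}:  v_{0} + v_{7} = v_{8}  →  sig = (2;(1))
  P = {1,2}:  v_{1} + v_{2} = v_{8}  →  sig = (2;(1))
  P = {5,8}:  v_{5} + v_{8} = v_{1}  →  sig = (2;(1))
  P = {6,8}:  v_{6} + v_{8} = v_{3}  →  sig = (2;(1))
  P = {5,6}:  v_{5} + v_{6} = v_{0} + v_{1} + v_{4}  →  sig = (2;(1,1,1))
  P = {0,2}:  v_{0} + v_{2} = v_{4} + 2·v_{8}  →  sig = (2;(1,2))
  P = {0,5}:  v_{0} + v_{5} = 2·v_{1} + v_{4}  →  sig = (2;(1,2))
  P = {1,3}:  v_{1} + v_{3} = 2·v_{0} + v_{8}  →  sig = (2;(1,2))
  P = {6,7}:  v_{6} + v_{7} = v_{4} + 2·v_{8}  →  sig = (2;(1,2))
  P = {3,7}:  v_{3} + v_{7} = v_{4} + 3·v_{8}  →  sig = (2;(1,3))
  P = {1,6}:  v_{1} + v_{6} = 2·v_{0}  →  sig = (2;(2))
  P = {3,5}:  v_{3} + v_{5} = 2·v_{0}  →  sig = (2;(2))
  P = {2,6}:  v_{2} + v_{6} = 2·v_{4} + 3·v_{8}  →  sig = (2;(2,3))
  P = {2,3}:  v_{2} + v_{3} = 2·v_{4} + 4·v_{8}  →  sig = (2;(2,4))
  P = {1,4,7}:  v_{1} + v_{4} + v_{7} = 0  →  sig = (3;())
  P = {0,4,8}:  v_{0} + v_{4} + v_{8} = v_{6}  →  sig = (3;(1))
  P = {1,4,8}:  v_{1} + v_{4} + v_{8} = v_{0}  →  sig = (3;(1))
  P = {4,7,8}:  v_{4} + v_{7} + v_{8} = v_{2}  →  sig = (3;(1))
  P = {0,3,4}:  v_{0} + v_{3} + v_{4} = 2·v_{6}  →  sig = (3;(2))

Sorted signature multiset PRS(X):
    |P|=2: 15 collections, coeffs (), (1), (1), (1), (1), (1,1,1), (1,2), (1,2), (1,2), (1,2), (1,3), (2), (2), (2,3), (2,4)
    |P|=3: 5 collections, coeffs (), (1), (1), (1), (2)


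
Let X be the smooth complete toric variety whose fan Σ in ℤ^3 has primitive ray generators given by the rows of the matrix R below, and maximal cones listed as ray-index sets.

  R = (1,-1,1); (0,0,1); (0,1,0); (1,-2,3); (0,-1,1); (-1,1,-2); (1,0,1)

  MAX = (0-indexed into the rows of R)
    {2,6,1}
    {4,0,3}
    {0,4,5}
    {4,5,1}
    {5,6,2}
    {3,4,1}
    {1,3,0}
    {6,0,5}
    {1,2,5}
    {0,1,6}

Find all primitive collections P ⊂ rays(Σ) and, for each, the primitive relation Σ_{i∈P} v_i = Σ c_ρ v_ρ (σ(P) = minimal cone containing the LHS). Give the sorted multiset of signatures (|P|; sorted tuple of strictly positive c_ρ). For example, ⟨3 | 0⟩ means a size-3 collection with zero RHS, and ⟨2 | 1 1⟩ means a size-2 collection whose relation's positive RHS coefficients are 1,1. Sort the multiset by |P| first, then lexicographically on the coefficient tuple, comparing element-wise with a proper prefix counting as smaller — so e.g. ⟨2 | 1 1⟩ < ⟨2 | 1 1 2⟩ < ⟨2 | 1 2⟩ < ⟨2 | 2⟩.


9 collections generate NE(X_Σ); each relation:

  P={0,2}:  v_{0} + v_{2} = v_{6}  →  sig = ⟨2 | 1⟩
  P={2,4}:  v_{2} + v_{4} = v_{1}  →  sig = ⟨2 | 1⟩
  P={3,5}:  v_{3} + v_{5} = v_{4}  →  sig = ⟨2 | 1⟩
  P={4,6}:  v_{4} + v_{6} = v_{0} + v_{1}  →  sig = ⟨2 | 1 1⟩
  P={2,3}:  v_{2} + v_{3} = v_{0} + 2·v_{1}  →  sig = ⟨2 | 1 2⟩
  P={3,6}:  v_{3} + v_{6} = 2·v_{0} + 2·v_{1}  →  sig = ⟨2 | 2 2⟩
  P={0,1,5}:  v_{0} + v_{1} + v_{5} = 0  →  sig = ⟨3 | 0⟩
  P={0,1,4}:  v_{0} + v_{1} + v_{4} = v_{3}  →  sig = ⟨3 | 1⟩
  P={1,5,6}:  v_{1} + v_{5} + v_{6} = v_{2}  →  sig = ⟨3 | 1⟩

Signatures (|P|; sorted positive RHS coefficients), sorted:
    |P|=2: 6 collections, coeffs (1), (1), (1), (1,1), (1,2), (2,2)
    |P|=3: 3 collections, coeffs (), (1), (1)


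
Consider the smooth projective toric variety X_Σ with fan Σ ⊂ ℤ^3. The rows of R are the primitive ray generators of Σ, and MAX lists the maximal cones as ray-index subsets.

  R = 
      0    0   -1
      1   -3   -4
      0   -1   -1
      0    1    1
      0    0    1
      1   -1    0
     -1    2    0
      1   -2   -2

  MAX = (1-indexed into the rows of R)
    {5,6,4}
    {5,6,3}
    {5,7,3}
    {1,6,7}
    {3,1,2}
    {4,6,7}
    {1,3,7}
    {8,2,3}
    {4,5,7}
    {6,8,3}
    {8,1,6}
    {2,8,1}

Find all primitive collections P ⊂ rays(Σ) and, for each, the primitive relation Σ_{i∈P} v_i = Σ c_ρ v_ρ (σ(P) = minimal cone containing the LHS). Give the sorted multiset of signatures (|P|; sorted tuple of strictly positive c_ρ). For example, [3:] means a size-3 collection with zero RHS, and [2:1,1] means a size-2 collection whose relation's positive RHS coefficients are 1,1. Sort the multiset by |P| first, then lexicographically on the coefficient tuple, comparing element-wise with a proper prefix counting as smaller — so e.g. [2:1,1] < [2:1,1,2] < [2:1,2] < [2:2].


Δ(Σ) — 8 vertices, 14 min non-faces:

  P={1,5}:  v_{1} + v_{5} = 0 ; sig = [2:]
  P={3,4}:  v_{3} + v_{4} = 0 ; sig = [2:]
  P={1,4}:  v_{1} + v_{4} = v_{6} + v_{7} ; sig = [2:1,1]
  P={2,4}:  v_{2} + v_{4} = v_{1} + v_{8} ; sig = [2:1,1]
  P={2,5}:  v_{2} + v_{5} = v_{3} + v_{8} ; sig = [2:1,1]
  P={4,8}:  v_{4} + v_{8} = v_{1} + v_{6} ; sig = [2:1,1]
  P={5,8}:  v_{5} + v_{8} = v_{3} + v_{6} ; sig = [2:1,1]
  P={2,7}:  v_{2} + v_{7} = 3·v_{1} + v_{3} ; sig = [2:1,3]
  P={2,6}:  v_{2} + v_{6} = 2·v_{8} ; sig = [2:2]
  P={7,8}:  v_{7} + v_{8} = 2·v_{1} ; sig = [2:2]
  P={1,3,6}:  v_{1} + v_{3} + v_{6} = v_{8} ; sig = [3:1]
  P={1,3,8}:  v_{1} + v_{3} + v_{8} = v_{2} ; sig = [3:1]
  P={3,6,7}:  v_{3} + v_{6} + v_{7} = v_{1} ; sig = [3:1]
  P={5,6,7}:  v_{5} + v_{6} + v_{7} = v_{4} ; sig = [3:1]

Signatures (|P|; sorted positive RHS coefficients), sorted:
[[2:], [2:], [2:1,1], [2:1,1], [2:1,1], [2:1,1], [2:1,1], [2:1,3], [2:2], [2:2], [3:1], [3:1], [3:1], [3:1]]


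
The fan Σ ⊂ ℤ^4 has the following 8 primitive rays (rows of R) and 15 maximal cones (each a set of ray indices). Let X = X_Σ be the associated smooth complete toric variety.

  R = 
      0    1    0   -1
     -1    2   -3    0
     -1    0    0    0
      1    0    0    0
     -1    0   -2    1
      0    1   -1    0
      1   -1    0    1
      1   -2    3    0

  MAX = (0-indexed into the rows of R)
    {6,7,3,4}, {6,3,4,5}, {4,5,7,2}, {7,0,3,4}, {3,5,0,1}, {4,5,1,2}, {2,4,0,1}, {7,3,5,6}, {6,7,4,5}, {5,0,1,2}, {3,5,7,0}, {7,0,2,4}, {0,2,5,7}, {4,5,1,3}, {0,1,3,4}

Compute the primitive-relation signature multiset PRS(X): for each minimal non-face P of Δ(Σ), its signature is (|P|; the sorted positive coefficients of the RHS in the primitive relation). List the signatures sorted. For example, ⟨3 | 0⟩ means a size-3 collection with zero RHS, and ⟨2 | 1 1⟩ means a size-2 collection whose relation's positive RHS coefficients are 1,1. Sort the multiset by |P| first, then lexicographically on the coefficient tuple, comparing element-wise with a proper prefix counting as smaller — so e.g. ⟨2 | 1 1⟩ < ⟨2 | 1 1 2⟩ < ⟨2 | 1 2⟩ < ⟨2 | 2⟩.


Primitive collections (7):

  P={1,7}:  v_{1} + v_{7} = 0  ⟹  sig = ⟨2 | 0⟩
  P={2,3}:  v_{2} + v_{3} = 0  ⟹  sig = ⟨2 | 0⟩
  P={0,6}:  v_{0} + v_{6} = v_{3}  ⟹  sig = ⟨2 | 1⟩
  P={1,6}:  v_{1} + v_{6} = v_{3} + v_{4} + v_{5}  ⟹  sig = ⟨2 | 1 1 1⟩
  P={2,6}:  v_{2} + v_{6} = v_{4} + v_{5} + v_{7}  ⟹  sig = ⟨2 | 1 1 1⟩
  P={0,4,5}:  v_{0} + v_{4} + v_{5} = v_{1}  ⟹  sig = ⟨3 | 1⟩
  P={3,4,5,7}:  v_{3} + v_{4} + v_{5} + v_{7} = v_{6}  ⟹  sig = ⟨4 | 1⟩

Hence PRS(X_Σ) =
{ ⟨2 | 0⟩ ×2,  ⟨2 | 1⟩,  ⟨2 | 1 1 1⟩ ×2,  ⟨3 | 1⟩,  ⟨4 | 1⟩ }


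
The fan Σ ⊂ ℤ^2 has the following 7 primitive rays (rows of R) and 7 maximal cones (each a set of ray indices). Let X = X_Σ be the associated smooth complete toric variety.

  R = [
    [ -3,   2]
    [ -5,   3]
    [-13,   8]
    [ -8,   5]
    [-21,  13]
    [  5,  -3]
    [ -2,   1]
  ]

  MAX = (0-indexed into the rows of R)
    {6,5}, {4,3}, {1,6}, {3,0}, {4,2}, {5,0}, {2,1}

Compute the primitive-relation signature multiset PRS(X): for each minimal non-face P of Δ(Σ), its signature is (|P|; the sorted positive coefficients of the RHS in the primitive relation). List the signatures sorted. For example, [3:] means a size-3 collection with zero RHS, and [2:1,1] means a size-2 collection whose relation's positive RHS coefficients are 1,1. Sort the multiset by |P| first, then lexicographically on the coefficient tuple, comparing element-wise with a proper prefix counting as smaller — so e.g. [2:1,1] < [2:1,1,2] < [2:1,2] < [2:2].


Minimal non-faces — 14 found among 7 rays, 7 max cones:

  P = {1,5}:  v_{1} + v_{5} = 0  ⟹  sig = [2:]
  P = {0,1}:  v_{0} + v_{1} = v_{3}  ⟹  sig = [2:1]
  P = {0,6}:  v_{0} + v_{6} = v_{1}  ⟹  sig = [2:1]
  P = {1,3}:  v_{1} + v_{3} = v_{2}  ⟹  sig = [2:1]
  P = {2,3}:  v_{2} + v_{3} = v_{4}  ⟹  sig = [2:1]
  P = {2,5}:  v_{2} + v_{5} = v_{3}  ⟹  sig = [2:1]
  P = {3,5}:  v_{3} + v_{5} = v_{0}  ⟹  sig = [2:1]
  P = {4,6}:  v_{4} + v_{6} = 2·v_{1} + v_{2}  ⟹  sig = [2:1,2]
  P = {0,2}:  v_{0} + v_{2} = 2·v_{3}  ⟹  sig = [2:2]
  P = {1,4}:  v_{1} + v_{4} = 2·v_{2}  ⟹  sig = [2:2]
  P = {3,6}:  v_{3} + v_{6} = 2·v_{1}  ⟹  sig = [2:2]
  P = {4,5}:  v_{4} + v_{5} = 2·v_{3}  ⟹  sig = [2:2]
  P = {0,4}:  v_{0} + v_{4} = 3·v_{3}  ⟹  sig = [2:3]
  P = {2,6}:  v_{2} + v_{6} = 3·v_{1}  ⟹  sig = [2:3]

Signatures (|P|; sorted positive RHS coefficients), sorted:
[[2:], [2:1], [2:1], [2:1], [2:1], [2:1], [2:1], [2:1,2], [2:2], [2:2], [2:2], [2:2], [2:3], [2:3]]


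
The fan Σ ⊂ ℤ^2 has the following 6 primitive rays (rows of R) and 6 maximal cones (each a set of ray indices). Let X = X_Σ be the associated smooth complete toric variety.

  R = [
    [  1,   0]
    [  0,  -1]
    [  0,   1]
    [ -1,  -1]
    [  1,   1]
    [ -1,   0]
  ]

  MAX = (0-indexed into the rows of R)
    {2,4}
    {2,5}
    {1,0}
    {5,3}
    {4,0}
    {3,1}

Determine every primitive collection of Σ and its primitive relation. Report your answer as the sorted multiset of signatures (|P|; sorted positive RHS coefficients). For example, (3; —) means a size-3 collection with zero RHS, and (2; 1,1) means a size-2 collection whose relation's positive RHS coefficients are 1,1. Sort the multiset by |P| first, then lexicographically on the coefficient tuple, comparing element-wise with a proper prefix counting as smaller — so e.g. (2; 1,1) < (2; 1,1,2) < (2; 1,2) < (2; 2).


Minimal non-faces — 9 found among 6 rays, 6 max cones:

  • {0,5}:  v_{0} + v_{5} = 0  →  sig = (2; —)
  • {1,2}:  v_{1} + v_{2} = 0  →  sig = (2; —)
  • {3,4}:  v_{3} + v_{4} = 0  →  sig = (2; —)
  • {0,2}:  v_{0} + v_{2} = v_{4}  →  sig = (2; 1)
  • {0,3}:  v_{0} + v_{3} = v_{1}  →  sig = (2; 1)
  • {1,4}:  v_{1} + v_{4} = v_{0}  →  sig = (2; 1)
  • {1,5}:  v_{1} + v_{5} = v_{3}  →  sig = (2; 1)
  • {2,3}:  v_{2} + v_{3} = v_{5}  →  sig = (2; 1)
  • {4,5}:  v_{4} + v_{5} = v_{2}  →  sig = (2; 1)

Hence PRS(X_Σ) =
[(2; —), (2; —), (2; —), (2; 1), (2; 1), (2; 1), (2; 1), (2; 1), (2; 1)]


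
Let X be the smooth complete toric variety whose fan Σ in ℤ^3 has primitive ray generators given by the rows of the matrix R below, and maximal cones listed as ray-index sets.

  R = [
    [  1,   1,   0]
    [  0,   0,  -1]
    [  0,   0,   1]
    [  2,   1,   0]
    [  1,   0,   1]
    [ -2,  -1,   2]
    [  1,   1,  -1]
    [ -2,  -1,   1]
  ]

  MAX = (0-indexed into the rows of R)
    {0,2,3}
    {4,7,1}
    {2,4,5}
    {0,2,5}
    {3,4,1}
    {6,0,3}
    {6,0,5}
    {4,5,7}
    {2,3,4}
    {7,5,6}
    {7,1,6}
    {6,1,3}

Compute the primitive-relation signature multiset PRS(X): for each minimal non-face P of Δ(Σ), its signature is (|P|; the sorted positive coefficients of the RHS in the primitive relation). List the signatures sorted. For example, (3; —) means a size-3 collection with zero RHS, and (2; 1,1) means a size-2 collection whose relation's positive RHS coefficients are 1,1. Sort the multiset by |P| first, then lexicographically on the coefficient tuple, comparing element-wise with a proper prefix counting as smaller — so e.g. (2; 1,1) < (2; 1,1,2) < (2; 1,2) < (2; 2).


Primitive collections (10):

  • {1,2}:  v_{1} + v_{2} = 0  ⇒ sig = (2; —)
  • {0,1}:  v_{0} + v_{1} = v_{6}  ⇒ sig = (2; 1)
  • {1,5}:  v_{1} + v_{5} = v_{7}  ⇒ sig = (2; 1)
  • {2,6}:  v_{2} + v_{6} = v_{0}  ⇒ sig = (2; 1)
  • {2,7}:  v_{2} + v_{7} = v_{5}  ⇒ sig = (2; 1)
  • {3,7}:  v_{3} + v_{7} = v_{2}  ⇒ sig = (2; 1)
  • {4,6}:  v_{4} + v_{6} = v_{3}  ⇒ sig = (2; 1)
  • {0,4}:  v_{0} + v_{4} = v_{2} + v_{3}  ⇒ sig = (2; 1,1)
  • {0,7}:  v_{0} + v_{7} = v_{5} + v_{6}  ⇒ sig = (2; 1,1)
  • {3,5}:  v_{3} + v_{5} = 2·v_{2}  ⇒ sig = (2; 2)

Sorted signature multiset PRS(X):
    (2; —)
    (2; 1)
    (2; 1)
    (2; 1)
    (2; 1)
    (2; 1)
    (2; 1)
    (2; 1,1)
    (2; 1,1)
    (2; 2)


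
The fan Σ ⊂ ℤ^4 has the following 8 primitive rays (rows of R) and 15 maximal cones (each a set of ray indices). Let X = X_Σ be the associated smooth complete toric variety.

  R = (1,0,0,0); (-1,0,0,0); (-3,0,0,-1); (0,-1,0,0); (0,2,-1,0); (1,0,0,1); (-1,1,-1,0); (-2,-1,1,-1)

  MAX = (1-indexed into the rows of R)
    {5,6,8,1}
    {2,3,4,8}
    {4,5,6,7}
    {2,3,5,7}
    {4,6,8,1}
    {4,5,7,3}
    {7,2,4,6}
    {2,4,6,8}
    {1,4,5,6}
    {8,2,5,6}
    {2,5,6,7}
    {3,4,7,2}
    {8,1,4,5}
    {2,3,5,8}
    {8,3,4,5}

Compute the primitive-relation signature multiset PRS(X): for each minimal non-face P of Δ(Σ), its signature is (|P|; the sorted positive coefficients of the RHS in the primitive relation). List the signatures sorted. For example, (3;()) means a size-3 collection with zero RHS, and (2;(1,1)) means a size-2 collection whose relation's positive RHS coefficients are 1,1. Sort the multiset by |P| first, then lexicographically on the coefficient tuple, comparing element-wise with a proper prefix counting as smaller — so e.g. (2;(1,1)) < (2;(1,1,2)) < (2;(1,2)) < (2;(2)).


Δ(Σ) — 8 vertices, 7 min non-faces:

  P={1,2}:  v_{1} + v_{2} = 0  ⇒ sig = (2;())
  P={7,8}:  v_{7} + v_{8} = v_{3}  ⇒ sig = (2;(1))
  P={1,7}:  v_{1} + v_{7} = v_{4} + v_{5}  ⇒ sig = (2;(1,1))
  P={1,3}:  v_{1} + v_{3} = v_{4} + v_{5} + v_{8}  ⇒ sig = (2;(1,1,1))
  P={3,6}:  v_{3} + v_{6} = 2·v_{2}  ⇒ sig = (2;(2))
  P={2,4,5}:  v_{2} + v_{4} + v_{5} = v_{7}  ⇒ sig = (3;(1))
  P={4,5,6,8}:  v_{4} + v_{5} + v_{6} + v_{8} = v_{2}  ⇒ sig = (4;(1))

Sorted signature multiset PRS(X):
    |P|=2: 5 collections, coeffs (), (1), (1,1), (1,1,1), (2)
    |P|=3: 1 collection, coeffs (1)
    |P|=4: 1 collection, coeffs (1)


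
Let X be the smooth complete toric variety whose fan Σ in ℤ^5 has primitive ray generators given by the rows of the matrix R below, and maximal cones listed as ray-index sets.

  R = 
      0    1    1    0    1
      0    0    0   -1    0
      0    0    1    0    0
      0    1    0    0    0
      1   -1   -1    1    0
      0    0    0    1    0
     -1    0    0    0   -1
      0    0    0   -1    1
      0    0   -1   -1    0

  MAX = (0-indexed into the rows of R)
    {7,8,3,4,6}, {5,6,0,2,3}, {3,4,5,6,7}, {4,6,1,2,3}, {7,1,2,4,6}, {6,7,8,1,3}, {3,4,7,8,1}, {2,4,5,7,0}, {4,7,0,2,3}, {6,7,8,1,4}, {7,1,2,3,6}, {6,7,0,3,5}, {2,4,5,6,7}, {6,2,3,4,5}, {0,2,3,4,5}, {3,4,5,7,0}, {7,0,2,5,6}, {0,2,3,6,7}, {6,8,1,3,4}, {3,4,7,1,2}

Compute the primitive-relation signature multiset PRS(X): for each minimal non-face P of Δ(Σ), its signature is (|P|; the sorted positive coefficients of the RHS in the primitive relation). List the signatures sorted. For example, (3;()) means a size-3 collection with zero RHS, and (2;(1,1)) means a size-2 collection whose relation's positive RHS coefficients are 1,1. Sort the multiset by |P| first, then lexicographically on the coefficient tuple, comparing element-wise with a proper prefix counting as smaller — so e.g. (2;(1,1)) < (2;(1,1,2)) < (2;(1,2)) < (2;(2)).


9 collections generate NE(X_Σ); each relation:

  P={1,5}:  v_{1} + v_{5} = 0  ⟹  sig = (2;())
  P={2,8}:  v_{2} + v_{8} = v_{1}  ⟹  sig = (2;(1))
  P={0,8}:  v_{0} + v_{8} = v_{3} + v_{7}  ⟹  sig = (2;(1,1))
  P={0,1}:  v_{0} + v_{1} = v_{2} + v_{3} + v_{7}  ⟹  sig = (2;(1,1,1))
  P={5,8}:  v_{5} + v_{8} = v_{3} + v_{4} + v_{6} + v_{7}  ⟹  sig = (2;(1,1,1,1))
  P={0,4,6}:  v_{0} + v_{4} + v_{6} = v_{5}  ⟹  sig = (3;(1))
  P={2,3,5,7}:  v_{2} + v_{3} + v_{5} + v_{7} = v_{0}  ⟹  sig = (4;(1))
  P={2,3,4,6,7}:  v_{2} + v_{3} + v_{4} + v_{6} + v_{7} = 0  ⟹  sig = (5;())
  P={1,3,4,6,7}:  v_{1} + v_{3} + v_{4} + v_{6} + v_{7} = v_{8}  ⟹  sig = (5;(1))

Hence PRS(X_Σ) =
    (2;())
    (2;(1))
    (2;(1,1))
    (2;(1,1,1))
    (2;(1,1,1,1))
    (3;(1))
    (4;(1))
    (5;())
    (5;(1))


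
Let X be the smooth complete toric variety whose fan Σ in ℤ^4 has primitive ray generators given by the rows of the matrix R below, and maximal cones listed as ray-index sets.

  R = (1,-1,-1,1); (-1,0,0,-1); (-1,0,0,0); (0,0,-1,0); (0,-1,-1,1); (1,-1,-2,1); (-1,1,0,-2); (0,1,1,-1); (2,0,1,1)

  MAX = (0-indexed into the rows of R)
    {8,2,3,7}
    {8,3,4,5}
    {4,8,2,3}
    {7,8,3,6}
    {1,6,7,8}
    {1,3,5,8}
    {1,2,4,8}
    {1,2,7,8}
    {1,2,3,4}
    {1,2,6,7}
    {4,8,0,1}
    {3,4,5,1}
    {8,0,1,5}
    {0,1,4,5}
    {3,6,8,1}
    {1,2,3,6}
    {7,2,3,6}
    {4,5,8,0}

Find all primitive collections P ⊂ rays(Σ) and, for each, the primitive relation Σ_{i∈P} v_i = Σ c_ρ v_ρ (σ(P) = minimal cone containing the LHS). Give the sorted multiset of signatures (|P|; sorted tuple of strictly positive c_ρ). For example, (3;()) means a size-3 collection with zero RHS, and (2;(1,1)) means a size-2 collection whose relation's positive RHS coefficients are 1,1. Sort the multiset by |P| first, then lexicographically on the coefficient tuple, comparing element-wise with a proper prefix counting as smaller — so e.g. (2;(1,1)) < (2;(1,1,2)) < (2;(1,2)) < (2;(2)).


Σ has 14 primitive collections:

  {4,7}:  v_{4} + v_{7} = 0 — sig = (2;())
  {0,2}:  v_{0} + v_{2} = v_{4} — sig = (2;(1))
  {0,3}:  v_{0} + v_{3} = v_{5} — sig = (2;(1))
  {2,5}:  v_{2} + v_{5} = v_{3} + v_{4} — sig = (2;(1,1))
  {4,6}:  v_{4} + v_{6} = v_{1} + v_{3} — sig = (2;(1,1))
  {0,7}:  v_{0} + v_{7} = v_{1} + v_{3} + v_{8} — sig = (2;(1,1,1))
  {5,7}:  v_{5} + v_{7} = v_{1} + 2·v_{3} + v_{8} — sig = (2;(1,1,2))
  {0,6}:  v_{0} + v_{6} = 2·v_{1} + 2·v_{3} + v_{8} — sig = (2;(1,2,2))
  {5,6}:  v_{5} + v_{6} = 2·v_{1} + 3·v_{3} + v_{8} — sig = (2;(1,2,3))
  {1,3,7}:  v_{1} + v_{3} + v_{7} = v_{6} — sig = (3;(1))
  {2,6,8}:  v_{2} + v_{6} + v_{8} = v_{7} — sig = (3;(1))
  {1,2,3,8}:  v_{1} + v_{2} + v_{3} + v_{8} = 0 — sig = (4;())
  {1,3,4,8}:  v_{1} + v_{3} + v_{4} + v_{8} = v_{0} — sig = (4;(1))
  {1,4,5,8}:  v_{1} + v_{4} + v_{5} + v_{8} = 2·v_{0} — sig = (4;(2))

so the primitive-relation signature multiset is
[(2;()), (2;(1)), (2;(1)), (2;(1,1)), (2;(1,1)), (2;(1,1,1)), (2;(1,1,2)), (2;(1,2,2)), (2;(1,2,3)), (3;(1)), (3;(1)), (4;()), (4;(1)), (4;(2))]


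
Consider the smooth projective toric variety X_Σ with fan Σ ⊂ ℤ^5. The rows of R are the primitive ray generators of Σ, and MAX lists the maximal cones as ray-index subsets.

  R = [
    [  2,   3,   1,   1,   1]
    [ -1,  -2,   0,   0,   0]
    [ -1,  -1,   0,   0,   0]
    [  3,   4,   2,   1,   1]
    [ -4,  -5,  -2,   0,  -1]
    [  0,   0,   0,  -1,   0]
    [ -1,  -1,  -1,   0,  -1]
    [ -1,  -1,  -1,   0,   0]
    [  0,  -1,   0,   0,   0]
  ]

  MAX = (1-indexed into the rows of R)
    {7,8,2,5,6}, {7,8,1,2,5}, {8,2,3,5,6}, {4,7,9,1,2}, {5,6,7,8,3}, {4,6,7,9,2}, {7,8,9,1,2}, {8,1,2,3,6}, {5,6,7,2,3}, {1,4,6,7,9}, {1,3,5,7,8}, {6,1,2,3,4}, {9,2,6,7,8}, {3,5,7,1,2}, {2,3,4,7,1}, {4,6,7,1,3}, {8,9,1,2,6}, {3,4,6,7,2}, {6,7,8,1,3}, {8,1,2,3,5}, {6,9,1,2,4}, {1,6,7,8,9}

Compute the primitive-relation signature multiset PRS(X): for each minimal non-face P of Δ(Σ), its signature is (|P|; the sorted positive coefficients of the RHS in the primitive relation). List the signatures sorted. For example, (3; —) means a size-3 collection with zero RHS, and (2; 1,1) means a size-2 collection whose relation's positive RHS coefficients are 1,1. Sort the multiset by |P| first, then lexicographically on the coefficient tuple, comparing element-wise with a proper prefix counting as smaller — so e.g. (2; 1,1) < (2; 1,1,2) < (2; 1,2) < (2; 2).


Σ has 7 primitive collections:

  P={3,9}:  v_{3} + v_{9} = v_{2}  →  sig = (2; 1)
  P={4,8}:  v_{4} + v_{8} = v_{1}  →  sig = (2; 1)
  P={4,5}:  v_{4} + v_{5} = v_{1} + v_{2} + v_{3} + v_{7}  →  sig = (2; 1,1,1,1)
  P={5,9}:  v_{5} + v_{9} = 2·v_{2} + v_{7} + v_{8}  →  sig = (2; 1,1,2)
  P={1,5,6}:  v_{1} + v_{5} + v_{6} = v_{3} + v_{8}  →  sig = (3; 1,1)
  P={1,2,6,7}:  v_{1} + v_{2} + v_{6} + v_{7} = 0  →  sig = (4; —)
  P={2,3,7,8}:  v_{2} + v_{3} + v_{7} + v_{8} = v_{5}  →  sig = (4; 1)

Hence PRS(X_Σ) =
    (2; 1)
    (2; 1)
    (2; 1,1,1,1)
    (2; 1,1,2)
    (3; 1,1)
    (4; —)
    (4; 1)


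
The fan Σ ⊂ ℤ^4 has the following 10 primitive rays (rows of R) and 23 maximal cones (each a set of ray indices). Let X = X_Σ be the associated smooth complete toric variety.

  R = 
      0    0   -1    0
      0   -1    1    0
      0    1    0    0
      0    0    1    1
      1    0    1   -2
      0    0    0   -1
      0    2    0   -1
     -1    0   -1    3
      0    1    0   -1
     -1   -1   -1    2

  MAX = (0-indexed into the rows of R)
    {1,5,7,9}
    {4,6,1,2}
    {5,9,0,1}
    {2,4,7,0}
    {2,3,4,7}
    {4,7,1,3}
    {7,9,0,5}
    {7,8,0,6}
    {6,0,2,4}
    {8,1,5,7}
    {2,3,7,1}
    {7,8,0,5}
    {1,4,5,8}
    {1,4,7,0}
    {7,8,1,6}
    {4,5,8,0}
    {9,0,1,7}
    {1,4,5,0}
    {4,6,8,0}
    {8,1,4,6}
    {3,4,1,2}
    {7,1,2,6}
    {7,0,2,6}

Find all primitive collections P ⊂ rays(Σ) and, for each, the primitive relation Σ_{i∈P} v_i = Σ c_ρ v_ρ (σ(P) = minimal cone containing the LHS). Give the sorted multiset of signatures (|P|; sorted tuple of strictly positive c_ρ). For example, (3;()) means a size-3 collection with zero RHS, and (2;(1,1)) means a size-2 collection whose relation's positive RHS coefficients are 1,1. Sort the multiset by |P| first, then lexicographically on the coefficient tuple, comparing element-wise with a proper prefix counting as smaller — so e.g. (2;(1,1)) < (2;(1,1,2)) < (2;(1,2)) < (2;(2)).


|primitive collections| = 20. Relations:

  P = {2,5}:  v_{2} + v_{5} = v_{8}  ⇒ sig = (2;(1))
  P = {2,8}:  v_{2} + v_{8} = v_{6}  ⇒ sig = (2;(1))
  P = {0,3}:  v_{0} + v_{3} = v_{4} + v_{7}  ⇒ sig = (2;(1,1))
  P = {2,9}:  v_{2} + v_{9} = v_{5} + v_{7}  ⇒ sig = (2;(1,1))
  P = {3,5}:  v_{3} + v_{5} = v_{1} + v_{2}  ⇒ sig = (2;(1,1))
  P = {3,9}:  v_{3} + v_{9} = v_{1} + v_{7}  ⇒ sig = (2;(1,1))
  P = {4,9}:  v_{4} + v_{9} = v_{0} + v_{1}  ⇒ sig = (2;(1,1))
  P = {6,9}:  v_{6} + v_{9} = v_{5} + v_{7} + v_{8}  ⇒ sig = (2;(1,1,1))
  P = {3,8}:  v_{3} + v_{8} = v_{1} + 2·v_{2}  ⇒ sig = (2;(1,2))
  P = {8,9}:  v_{8} + v_{9} = 2·v_{5} + v_{7}  ⇒ sig = (2;(1,2))
  P = {3,6}:  v_{3} + v_{6} = v_{1} + 3·v_{2}  ⇒ sig = (2;(1,3))
  P = {5,6}:  v_{5} + v_{6} = 2·v_{8}  ⇒ sig = (2;(2))
  P = {0,1,2}:  v_{0} + v_{1} + v_{2} = 0  ⇒ sig = (3;())
  P = {4,5,7}:  v_{4} + v_{5} + v_{7} = 0  ⇒ sig = (3;())
  P = {0,1,6}:  v_{0} + v_{1} + v_{6} = v_{8}  ⇒ sig = (3;(1))
  P = {0,1,8}:  v_{0} + v_{1} + v_{8} = v_{5}  ⇒ sig = (3;(1))
  P = {4,7,8}:  v_{4} + v_{7} + v_{8} = v_{2}  ⇒ sig = (3;(1))
  P = {4,6,7}:  v_{4} + v_{6} + v_{7} = 2·v_{2}  ⇒ sig = (3;(2))
  P = {0,1,5,7}:  v_{0} + v_{1} + v_{5} + v_{7} = v_{9}  ⇒ sig = (4;(1))
  P = {1,2,4,7}:  v_{1} + v_{2} + v_{4} + v_{7} = v_{3}  ⇒ sig = (4;(1))

Signatures (|P|; sorted positive RHS coefficients), sorted:
    (2;(1))
    (2;(1))
    (2;(1,1))
    (2;(1,1))
    (2;(1,1))
    (2;(1,1))
    (2;(1,1))
    (2;(1,1,1))
    (2;(1,2))
    (2;(1,2))
    (2;(1,3))
    (2;(2))
    (3;())
    (3;())
    (3;(1))
    (3;(1))
    (3;(1))
    (3;(2))
    (4;(1))
    (4;(1))


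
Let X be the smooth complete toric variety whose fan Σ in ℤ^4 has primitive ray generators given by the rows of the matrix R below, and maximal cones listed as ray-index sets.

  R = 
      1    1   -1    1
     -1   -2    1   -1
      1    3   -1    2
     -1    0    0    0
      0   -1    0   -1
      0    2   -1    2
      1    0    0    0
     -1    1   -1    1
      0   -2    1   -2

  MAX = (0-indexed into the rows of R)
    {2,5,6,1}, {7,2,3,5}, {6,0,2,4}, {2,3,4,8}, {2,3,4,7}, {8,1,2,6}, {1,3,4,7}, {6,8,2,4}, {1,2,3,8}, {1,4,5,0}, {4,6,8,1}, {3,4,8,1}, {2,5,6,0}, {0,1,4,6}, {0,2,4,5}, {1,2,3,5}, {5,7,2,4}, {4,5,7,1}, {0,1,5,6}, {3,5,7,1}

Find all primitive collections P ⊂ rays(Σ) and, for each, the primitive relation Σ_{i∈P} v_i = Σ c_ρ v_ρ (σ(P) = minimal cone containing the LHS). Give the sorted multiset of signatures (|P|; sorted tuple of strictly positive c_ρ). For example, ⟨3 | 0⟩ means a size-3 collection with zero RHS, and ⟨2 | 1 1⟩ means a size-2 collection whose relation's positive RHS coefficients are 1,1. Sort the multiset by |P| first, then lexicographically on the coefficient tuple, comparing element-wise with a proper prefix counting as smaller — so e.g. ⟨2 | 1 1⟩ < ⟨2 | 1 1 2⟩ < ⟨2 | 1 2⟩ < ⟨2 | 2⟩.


Δ(Σ) — 9 vertices, 12 min non-faces:

  P={3,6}:  v_{3} + v_{6} = 0  →  sig = ⟨2 | 0⟩
  P={5,8}:  v_{5} + v_{8} = 0  →  sig = ⟨2 | 0⟩
  P={0,3}:  v_{0} + v_{3} = v_{4} + v_{5}  →  sig = ⟨2 | 1 1⟩
  P={0,8}:  v_{0} + v_{8} = v_{4} + v_{6}  →  sig = ⟨2 | 1 1⟩
  P={6,7}:  v_{6} + v_{7} = v_{4} + v_{5}  →  sig = ⟨2 | 1 1⟩
  P={7,8}:  v_{7} + v_{8} = v_{3} + v_{4}  →  sig = ⟨2 | 1 1⟩
  P={0,7}:  v_{0} + v_{7} = 2·v_{4} + 2·v_{5}  →  sig = ⟨2 | 2 2⟩
  P={1,2,4}:  v_{1} + v_{2} + v_{4} = 0  →  sig = ⟨3 | 0⟩
  P={3,4,5}:  v_{3} + v_{4} + v_{5} = v_{7}  →  sig = ⟨3 | 1⟩
  P={4,5,6}:  v_{4} + v_{5} + v_{6} = v_{0}  →  sig = ⟨3 | 1⟩
  P={0,1,2}:  v_{0} + v_{1} + v_{2} = v_{5} + v_{6}  →  sig = ⟨3 | 1 1⟩
  P={1,2,7}:  v_{1} + v_{2} + v_{7} = v_{3} + v_{5}  →  sig = ⟨3 | 1 1⟩

Hence PRS(X_Σ) =
[⟨2 | 0⟩, ⟨2 | 0⟩, ⟨2 | 1 1⟩, ⟨2 | 1 1⟩, ⟨2 | 1 1⟩, ⟨2 | 1 1⟩, ⟨2 | 2 2⟩, ⟨3 | 0⟩, ⟨3 | 1⟩, ⟨3 | 1⟩, ⟨3 | 1 1⟩, ⟨3 | 1 1⟩]


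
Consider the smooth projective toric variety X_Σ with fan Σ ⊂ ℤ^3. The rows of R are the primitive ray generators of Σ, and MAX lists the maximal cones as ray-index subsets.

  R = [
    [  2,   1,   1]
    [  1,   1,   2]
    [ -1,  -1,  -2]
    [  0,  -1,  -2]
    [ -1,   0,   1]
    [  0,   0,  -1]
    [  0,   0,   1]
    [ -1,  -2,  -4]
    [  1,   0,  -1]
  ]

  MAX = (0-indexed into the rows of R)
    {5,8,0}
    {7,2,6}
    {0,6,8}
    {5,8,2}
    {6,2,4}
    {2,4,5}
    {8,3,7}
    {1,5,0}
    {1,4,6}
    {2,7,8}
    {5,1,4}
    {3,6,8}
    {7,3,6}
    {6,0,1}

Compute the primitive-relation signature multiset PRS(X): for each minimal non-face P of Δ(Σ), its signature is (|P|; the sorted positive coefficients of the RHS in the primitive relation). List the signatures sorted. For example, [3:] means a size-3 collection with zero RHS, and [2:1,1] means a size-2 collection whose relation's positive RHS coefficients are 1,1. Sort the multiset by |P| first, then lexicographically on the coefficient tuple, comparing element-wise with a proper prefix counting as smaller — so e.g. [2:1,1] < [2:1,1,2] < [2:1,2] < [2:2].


Minimal non-faces — 17 found among 9 rays, 14 max cones:

  P = {1,2}:  v_{1} + v_{2} = 0  so sig = [2:]
  P = {4,8}:  v_{4} + v_{8} = 0  so sig = [2:]
  P = {5,6}:  v_{5} + v_{6} = 0  so sig = [2:]
  P = {0,2}:  v_{0} + v_{2} = v_{8}  so sig = [2:1]
  P = {0,4}:  v_{0} + v_{4} = v_{1}  so sig = [2:1]
  P = {1,7}:  v_{1} + v_{7} = v_{3}  so sig = [2:1]
  P = {1,8}:  v_{1} + v_{8} = v_{0}  so sig = [2:1]
  P = {2,3}:  v_{2} + v_{3} = v_{7}  so sig = [2:1]
  P = {0,7}:  v_{0} + v_{7} = v_{3} + v_{8}  so sig = [2:1,1]
  P = {1,3}:  v_{1} + v_{3} = v_{6} + v_{8}  so sig = [2:1,1]
  P = {3,4}:  v_{3} + v_{4} = v_{2} + v_{6}  so sig = [2:1,1]
  P = {3,5}:  v_{3} + v_{5} = v_{2} + v_{8}  so sig = [2:1,1]
  P = {0,3}:  v_{0} + v_{3} = v_{6} + 2·v_{8}  so sig = [2:1,2]
  P = {4,7}:  v_{4} + v_{7} = 2·v_{2} + v_{6}  so sig = [2:1,2]
  P = {5,7}:  v_{5} + v_{7} = 2·v_{2} + v_{8}  so sig = [2:1,2]
  P = {2,6,8}:  v_{2} + v_{6} + v_{8} = v_{3}  so sig = [3:1]
  P = {6,7,8}:  v_{6} + v_{7} + v_{8} = 2·v_{3}  so sig = [3:2]

Hence PRS(X_Σ) =
[[2:], [2:], [2:], [2:1], [2:1], [2:1], [2:1], [2:1], [2:1,1], [2:1,1], [2:1,1], [2:1,1], [2:1,2], [2:1,2], [2:1,2], [3:1], [3:2]]


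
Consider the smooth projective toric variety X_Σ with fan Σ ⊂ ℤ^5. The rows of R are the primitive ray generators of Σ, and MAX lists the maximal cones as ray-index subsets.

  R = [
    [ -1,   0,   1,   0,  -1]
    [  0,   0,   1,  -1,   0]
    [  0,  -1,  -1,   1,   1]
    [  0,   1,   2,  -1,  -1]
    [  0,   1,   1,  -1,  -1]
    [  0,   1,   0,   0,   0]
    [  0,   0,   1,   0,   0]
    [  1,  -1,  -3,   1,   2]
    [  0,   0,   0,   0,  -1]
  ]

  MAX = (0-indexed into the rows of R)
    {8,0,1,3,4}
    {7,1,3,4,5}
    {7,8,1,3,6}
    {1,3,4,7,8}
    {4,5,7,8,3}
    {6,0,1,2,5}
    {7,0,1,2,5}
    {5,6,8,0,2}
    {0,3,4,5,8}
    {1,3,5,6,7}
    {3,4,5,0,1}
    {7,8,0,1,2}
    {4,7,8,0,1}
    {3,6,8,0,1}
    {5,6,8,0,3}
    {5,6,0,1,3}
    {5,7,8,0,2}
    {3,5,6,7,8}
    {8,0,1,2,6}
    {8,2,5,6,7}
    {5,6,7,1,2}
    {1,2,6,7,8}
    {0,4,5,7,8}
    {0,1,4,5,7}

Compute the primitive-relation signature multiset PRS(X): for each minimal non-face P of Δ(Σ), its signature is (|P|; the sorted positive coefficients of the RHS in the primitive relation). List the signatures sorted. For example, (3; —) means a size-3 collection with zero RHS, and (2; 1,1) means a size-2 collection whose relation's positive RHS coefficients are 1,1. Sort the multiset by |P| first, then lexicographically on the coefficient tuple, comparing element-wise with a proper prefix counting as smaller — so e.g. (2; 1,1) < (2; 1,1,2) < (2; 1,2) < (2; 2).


Minimal non-faces — 6 found among 9 rays, 24 max cones:

  P={2,4}:  v_{2} + v_{4} = 0  ⟹  sig = (2; —)
  P={2,3}:  v_{2} + v_{3} = v_{6}  ⟹  sig = (2; 1)
  P={4,6}:  v_{4} + v_{6} = v_{3}  ⟹  sig = (2; 1)
  P={0,3,7}:  v_{0} + v_{3} + v_{7} = 0  ⟹  sig = (3; —)
  P={0,6,7}:  v_{0} + v_{6} + v_{7} = v_{2}  ⟹  sig = (3; 1)
  P={1,5,8}:  v_{1} + v_{5} + v_{8} = v_{4}  ⟹  sig = (3; 1)

Sorted signature multiset PRS(X):
[(2; —), (2; 1), (2; 1), (3; —), (3; 1), (3; 1)]


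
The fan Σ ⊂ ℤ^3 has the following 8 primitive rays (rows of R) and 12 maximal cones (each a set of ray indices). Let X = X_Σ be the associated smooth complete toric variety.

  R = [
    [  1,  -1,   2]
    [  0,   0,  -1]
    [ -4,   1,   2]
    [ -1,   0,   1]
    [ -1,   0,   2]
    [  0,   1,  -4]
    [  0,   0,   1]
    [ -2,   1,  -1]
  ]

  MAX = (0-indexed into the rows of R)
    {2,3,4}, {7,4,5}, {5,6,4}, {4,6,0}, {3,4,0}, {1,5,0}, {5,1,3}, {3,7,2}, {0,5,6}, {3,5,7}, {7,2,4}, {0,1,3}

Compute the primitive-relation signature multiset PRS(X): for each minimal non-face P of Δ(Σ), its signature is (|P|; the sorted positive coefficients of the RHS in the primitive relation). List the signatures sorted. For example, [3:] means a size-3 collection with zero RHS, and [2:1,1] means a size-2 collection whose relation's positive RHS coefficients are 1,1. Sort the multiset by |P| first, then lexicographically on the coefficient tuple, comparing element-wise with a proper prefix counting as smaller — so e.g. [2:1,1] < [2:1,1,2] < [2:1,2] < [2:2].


Δ(Σ) — 8 vertices, 14 min non-faces:

  {1,6}:  v_{1} + v_{6} = 0 ; sig = [2:]
  {0,7}:  v_{0} + v_{7} = v_{3} ; sig = [2:1]
  {1,4}:  v_{1} + v_{4} = v_{3} ; sig = [2:1]
  {3,6}:  v_{3} + v_{6} = v_{4} ; sig = [2:1]
  {0,2}:  v_{0} + v_{2} = 2·v_{3} + v_{4} ; sig = [2:1,2]
  {1,2}:  v_{1} + v_{2} = 2·v_{3} + v_{7} ; sig = [2:1,2]
  {1,7}:  v_{1} + v_{7} = 2·v_{3} + v_{5} ; sig = [2:1,2]
  {2,6}:  v_{2} + v_{6} = 2·v_{4} + v_{7} ; sig = [2:1,2]
  {6,7}:  v_{6} + v_{7} = 2·v_{4} + v_{5} ; sig = [2:1,2]
  {2,5}:  v_{2} + v_{5} = 2·v_{7} ; sig = [2:2]
  {0,4,5}:  v_{0} + v_{4} + v_{5} = 0 ; sig = [3:]
  {0,3,5}:  v_{0} + v_{3} + v_{5} = v_{1} ; sig = [3:1]
  {3,4,5}:  v_{3} + v_{4} + v_{5} = v_{7} ; sig = [3:1]
  {3,4,7}:  v_{3} + v_{4} + v_{7} = v_{2} ; sig = [3:1]

Sorted signature multiset PRS(X):
{ [2:],  [2:1] ×3,  [2:1,2] ×5,  [2:2],  [3:],  [3:1] ×3 }


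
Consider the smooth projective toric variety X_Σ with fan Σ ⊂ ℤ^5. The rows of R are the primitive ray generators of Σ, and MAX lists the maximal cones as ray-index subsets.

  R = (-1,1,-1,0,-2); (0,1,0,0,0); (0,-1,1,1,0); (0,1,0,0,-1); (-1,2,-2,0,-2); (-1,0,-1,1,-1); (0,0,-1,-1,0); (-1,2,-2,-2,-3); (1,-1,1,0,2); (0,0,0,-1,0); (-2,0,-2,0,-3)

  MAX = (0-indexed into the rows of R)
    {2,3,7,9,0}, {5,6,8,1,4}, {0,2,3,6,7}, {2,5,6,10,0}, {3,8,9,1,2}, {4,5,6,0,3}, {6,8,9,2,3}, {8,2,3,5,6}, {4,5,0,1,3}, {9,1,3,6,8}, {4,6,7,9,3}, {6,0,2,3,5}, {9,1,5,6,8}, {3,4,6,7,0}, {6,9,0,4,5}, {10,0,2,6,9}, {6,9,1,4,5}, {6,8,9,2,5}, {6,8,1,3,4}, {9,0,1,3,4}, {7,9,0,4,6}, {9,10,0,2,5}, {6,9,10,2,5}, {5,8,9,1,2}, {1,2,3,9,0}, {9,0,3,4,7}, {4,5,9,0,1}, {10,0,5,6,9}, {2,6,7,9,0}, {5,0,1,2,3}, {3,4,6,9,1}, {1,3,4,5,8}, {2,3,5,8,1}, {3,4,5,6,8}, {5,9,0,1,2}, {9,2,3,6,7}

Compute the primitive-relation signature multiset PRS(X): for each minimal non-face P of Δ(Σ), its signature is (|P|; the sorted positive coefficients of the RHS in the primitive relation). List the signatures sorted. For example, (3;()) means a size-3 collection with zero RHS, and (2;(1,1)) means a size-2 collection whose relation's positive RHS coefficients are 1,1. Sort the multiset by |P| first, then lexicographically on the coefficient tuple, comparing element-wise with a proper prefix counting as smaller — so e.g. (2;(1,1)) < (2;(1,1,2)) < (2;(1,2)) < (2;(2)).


Primitive collections (17):

  P={0,8}:  v_{0} + v_{8} = 0  ⇒ sig = (2;())
  P={2,4}:  v_{2} + v_{4} = v_{3} + v_{5}  ⇒ sig = (2;(1,1))
  P={1,10}:  v_{1} + v_{10} = v_{0} + v_{5} + v_{9}  ⇒ sig = (2;(1,1,1))
  P={7,8}:  v_{7} + v_{8} = v_{3} + v_{6} + v_{9}  ⇒ sig = (2;(1,1,1))
  P={8,10}:  v_{8} + v_{10} = v_{2} + v_{5} + v_{6} + v_{9}  ⇒ sig = (2;(1,1,1,1))
  P={1,7}:  v_{1} + v_{7} = v_{3} + v_{4} + 2·v_{9}  ⇒ sig = (2;(1,1,2))
  P={3,10}:  v_{3} + v_{10} = 2·v_{0} + v_{2} + v_{6}  ⇒ sig = (2;(1,1,2))
  P={4,10}:  v_{4} + v_{10} = 2·v_{0} + v_{5} + v_{6}  ⇒ sig = (2;(1,1,2))
  P={7,10}:  v_{7} + v_{10} = 3·v_{0} + v_{2} + 2·v_{6} + v_{9}  ⇒ sig = (2;(1,1,2,3))
  P={5,7}:  v_{5} + v_{7} = 2·v_{0} + v_{6}  ⇒ sig = (2;(1,2))
  P={1,2,6}:  v_{1} + v_{2} + v_{6} = 0  ⇒ sig = (3;())
  P={3,5,9}:  v_{3} + v_{5} + v_{9} = v_{0}  ⇒ sig = (3;(1))
  P={0,1,6}:  v_{0} + v_{1} + v_{6} = v_{4} + v_{9}  ⇒ sig = (3;(1,1))
  P={4,8,9}:  v_{4} + v_{8} + v_{9} = v_{1} + v_{6}  ⇒ sig = (3;(1,1))
  P={0,3,6,9}:  v_{0} + v_{3} + v_{6} + v_{9} = v_{7}  ⇒ sig = (4;(1))
  P={1,3,5,6}:  v_{1} + v_{3} + v_{5} + v_{6} = v_{4}  ⇒ sig = (4;(1))
  P={0,2,5,6,9}:  v_{0} + v_{2} + v_{5} + v_{6} + v_{9} = v_{10}  ⇒ sig = (5;(1))

Hence PRS(X_Σ) =
[(2;()), (2;(1,1)), (2;(1,1,1)), (2;(1,1,1)), (2;(1,1,1,1)), (2;(1,1,2)), (2;(1,1,2)), (2;(1,1,2)), (2;(1,1,2,3)), (2;(1,2)), (3;()), (3;(1)), (3;(1,1)), (3;(1,1)), (4;(1)), (4;(1)), (5;(1))]


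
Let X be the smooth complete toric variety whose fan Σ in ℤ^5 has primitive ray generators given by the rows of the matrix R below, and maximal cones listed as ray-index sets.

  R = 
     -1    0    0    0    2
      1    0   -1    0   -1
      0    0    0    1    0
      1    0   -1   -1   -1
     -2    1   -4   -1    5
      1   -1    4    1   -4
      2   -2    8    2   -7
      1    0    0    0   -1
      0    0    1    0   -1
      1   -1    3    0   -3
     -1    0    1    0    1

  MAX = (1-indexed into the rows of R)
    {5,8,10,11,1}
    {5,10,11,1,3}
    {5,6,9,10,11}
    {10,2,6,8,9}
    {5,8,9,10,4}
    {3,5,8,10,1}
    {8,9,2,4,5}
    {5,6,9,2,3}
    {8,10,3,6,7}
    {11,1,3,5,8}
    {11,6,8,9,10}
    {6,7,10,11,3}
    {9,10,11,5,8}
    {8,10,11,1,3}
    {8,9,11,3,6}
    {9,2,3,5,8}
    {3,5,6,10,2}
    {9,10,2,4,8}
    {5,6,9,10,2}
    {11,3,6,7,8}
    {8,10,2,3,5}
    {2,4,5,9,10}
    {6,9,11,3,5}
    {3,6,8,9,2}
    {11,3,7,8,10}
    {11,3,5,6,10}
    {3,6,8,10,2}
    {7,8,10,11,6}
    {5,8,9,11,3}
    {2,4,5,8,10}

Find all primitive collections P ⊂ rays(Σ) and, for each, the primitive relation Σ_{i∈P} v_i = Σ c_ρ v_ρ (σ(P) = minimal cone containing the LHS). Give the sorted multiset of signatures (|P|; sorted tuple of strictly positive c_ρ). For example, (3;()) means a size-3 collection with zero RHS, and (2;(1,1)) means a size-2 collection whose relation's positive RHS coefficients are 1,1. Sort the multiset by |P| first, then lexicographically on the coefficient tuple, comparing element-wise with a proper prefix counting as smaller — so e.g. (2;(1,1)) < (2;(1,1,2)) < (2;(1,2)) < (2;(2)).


18 collections generate NE(X_Σ); each relation:

  P = {2,11}:  v_{2} + v_{11} = 0  so sig = (2;())
  P = {1,9}:  v_{1} + v_{9} = v_{11}  so sig = (2;(1))
  P = {3,4}:  v_{3} + v_{4} = v_{2}  so sig = (2;(1))
  P = {1,4}:  v_{1} + v_{4} = v_{5} + v_{8} + v_{10}  so sig = (2;(1,1,1))
  P = {1,6}:  v_{1} + v_{6} = v_{3} + v_{10} + v_{11}  so sig = (2;(1,1,1))
  P = {4,6}:  v_{4} + v_{6} = v_{2} + v_{9} + v_{10}  so sig = (2;(1,1,1))
  P = {4,7}:  v_{4} + v_{7} = v_{6} + v_{8} + v_{10}  so sig = (2;(1,1,1))
  P = {5,7}:  v_{5} + v_{7} = v_{3} + v_{10} + v_{11}  so sig = (2;(1,1,1))
  P = {1,2}:  v_{1} + v_{2} = v_{3} + v_{5} + v_{8} + v_{10}  so sig = (2;(1,1,1,1))
  P = {2,7}:  v_{2} + v_{7} = v_{3} + v_{6} + v_{8} + v_{10}  so sig = (2;(1,1,1,1))
  P = {4,11}:  v_{4} + v_{11} = v_{5} + v_{8} + v_{9} + v_{10}  so sig = (2;(1,1,1,1))
  P = {7,9}:  v_{7} + v_{9} = 2·v_{6} + v_{8} + v_{11}  so sig = (2;(1,1,2))
  P = {1,7}:  v_{1} + v_{7} = 2·v_{3} + v_{8} + 2·v_{10} + 2·v_{11}  so sig = (2;(1,2,2,2))
  P = {5,6,8}:  v_{5} + v_{6} + v_{8} = 0  so sig = (3;())
  P = {3,9,10}:  v_{3} + v_{9} + v_{10} = v_{6}  so sig = (3;(1))
  P = {2,5,8,9,10}:  v_{2} + v_{5} + v_{8} + v_{9} + v_{10} = v_{4}  so sig = (5;(1))
  P = {3,5,8,10,11}:  v_{3} + v_{5} + v_{8} + v_{10} + v_{11} = v_{1}  so sig = (5;(1))
  P = {3,6,8,10,11}:  v_{3} + v_{6} + v_{8} + v_{10} + v_{11} = v_{7}  so sig = (5;(1))

Hence PRS(X_Σ) =
{ (2;()),  (2;(1)) ×2,  (2;(1,1,1)) ×5,  (2;(1,1,1,1)) ×3,  (2;(1,1,2)),  (2;(1,2,2,2)),  (3;()),  (3;(1)),  (5;(1)) ×3 }


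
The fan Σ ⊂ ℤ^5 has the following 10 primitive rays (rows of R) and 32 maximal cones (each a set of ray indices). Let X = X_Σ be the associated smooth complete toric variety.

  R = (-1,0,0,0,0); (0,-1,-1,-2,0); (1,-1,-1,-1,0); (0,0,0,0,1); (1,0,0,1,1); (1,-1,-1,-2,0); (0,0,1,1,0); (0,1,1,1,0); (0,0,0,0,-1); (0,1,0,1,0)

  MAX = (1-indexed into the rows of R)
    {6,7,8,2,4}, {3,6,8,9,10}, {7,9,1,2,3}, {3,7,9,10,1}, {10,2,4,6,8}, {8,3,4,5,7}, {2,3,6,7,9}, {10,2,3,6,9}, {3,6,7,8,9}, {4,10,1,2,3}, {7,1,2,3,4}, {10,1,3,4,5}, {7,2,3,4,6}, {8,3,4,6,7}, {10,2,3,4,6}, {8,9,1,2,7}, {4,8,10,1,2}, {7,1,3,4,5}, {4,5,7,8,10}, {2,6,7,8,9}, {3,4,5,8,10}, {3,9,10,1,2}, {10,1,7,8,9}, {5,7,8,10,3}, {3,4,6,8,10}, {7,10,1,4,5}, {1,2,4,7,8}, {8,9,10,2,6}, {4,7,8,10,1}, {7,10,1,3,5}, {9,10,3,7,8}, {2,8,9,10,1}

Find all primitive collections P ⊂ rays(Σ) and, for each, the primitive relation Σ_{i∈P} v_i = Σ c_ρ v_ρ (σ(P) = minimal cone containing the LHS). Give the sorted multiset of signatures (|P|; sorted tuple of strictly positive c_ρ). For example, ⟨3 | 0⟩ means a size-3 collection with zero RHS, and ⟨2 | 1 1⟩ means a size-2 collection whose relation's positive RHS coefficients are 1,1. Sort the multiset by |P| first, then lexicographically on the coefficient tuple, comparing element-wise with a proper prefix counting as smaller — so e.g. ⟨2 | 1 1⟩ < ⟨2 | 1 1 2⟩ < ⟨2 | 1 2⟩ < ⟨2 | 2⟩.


The 11 primitive collections of Σ (r=10, n=5):

  {4,9}:  v_{4} + v_{9} = 0 ; sig = ⟨2 | 0⟩
  {1,6}:  v_{1} + v_{6} = v_{2} ; sig = ⟨2 | 1⟩
  {2,5}:  v_{2} + v_{5} = v_{3} + v_{4} ; sig = ⟨2 | 1 1⟩
  {5,9}:  v_{5} + v_{9} = v_{3} + v_{7} + v_{10} ; sig = ⟨2 | 1 1 1⟩
  {5,6}:  v_{5} + v_{6} = 2·v_{3} + v_{4} + v_{8} ; sig = ⟨2 | 1 1 2⟩
  {1,3,8}:  v_{1} + v_{3} + v_{8} = 0 ; sig = ⟨3 | 0⟩
  {2,7,10}:  v_{2} + v_{7} + v_{10} = 0 ; sig = ⟨3 | 0⟩
  {2,3,8}:  v_{2} + v_{3} + v_{8} = v_{6} ; sig = ⟨3 | 1⟩
  {6,7,10}:  v_{6} + v_{7} + v_{10} = v_{3} + v_{8} ; sig = ⟨3 | 1 1⟩
  {1,5,8}:  v_{1} + v_{5} + v_{8} = v_{4} + v_{7} + v_{10} ; sig = ⟨3 | 1 1 1⟩
  {3,4,7,10}:  v_{3} + v_{4} + v_{7} + v_{10} = v_{5} ; sig = ⟨4 | 1⟩

Sorted signature multiset PRS(X):
    ⟨2 | 0⟩
    ⟨2 | 1⟩
    ⟨2 | 1 1⟩
    ⟨2 | 1 1 1⟩
    ⟨2 | 1 1 2⟩
    ⟨3 | 0⟩
    ⟨3 | 0⟩
    ⟨3 | 1⟩
    ⟨3 | 1 1⟩
    ⟨3 | 1 1 1⟩
    ⟨4 | 1⟩
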